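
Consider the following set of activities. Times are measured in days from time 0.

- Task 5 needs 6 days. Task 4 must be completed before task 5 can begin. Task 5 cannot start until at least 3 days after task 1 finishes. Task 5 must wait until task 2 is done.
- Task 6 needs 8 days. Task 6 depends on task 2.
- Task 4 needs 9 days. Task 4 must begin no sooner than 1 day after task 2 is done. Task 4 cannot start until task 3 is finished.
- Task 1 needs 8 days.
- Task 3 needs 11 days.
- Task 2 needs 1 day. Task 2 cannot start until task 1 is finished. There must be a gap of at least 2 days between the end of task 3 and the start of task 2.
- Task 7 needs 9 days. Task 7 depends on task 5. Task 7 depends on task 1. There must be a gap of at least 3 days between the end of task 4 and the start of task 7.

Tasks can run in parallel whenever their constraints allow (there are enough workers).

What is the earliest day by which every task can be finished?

39

Nothing blocks task 3, so it runs from day 0 to day 11.
Nothing blocks task 1, so it runs from day 0 to day 8.
For task 2: task 1 (finishes day 8); task 3 (finishes day 11, plus 2-day gap → day 13). Taking the maximum gives a start of day 13, and it finishes at 13 + 1 = day 14.
After task 2 (finishes day 14), task 6 can start at day 14 and finishes at day 22.
Task 4 cannot start until task 2 (finishes day 14, plus 1-day gap → day 15); task 3 (finishes day 11). The controlling bound is day 15, so task 4 finishes at 15 + 9 = day 24.
For task 5: task 4 (finishes day 24); task 1 (finishes day 8, plus 3-day gap → day 11); task 2 (finishes day 14). Taking the maximum gives a start of day 24, and it finishes at 24 + 6 = day 30.
Task 7 has to wait for task 5 (finishes day 30); task 1 (finishes day 8); task 4 (finishes day 24, plus 3-day gap → day 27). The latest of these is day 30, so task 7 runs day 30 to 30 + 9 = day 39.
All tasks are finished once the last one completes. Finish times: Task 1 at 8, Task 2 at 14, Task 3 at 11, Task 4 at 24, Task 5 at 30, Task 6 at 22, Task 7 at 39. The latest is day 39.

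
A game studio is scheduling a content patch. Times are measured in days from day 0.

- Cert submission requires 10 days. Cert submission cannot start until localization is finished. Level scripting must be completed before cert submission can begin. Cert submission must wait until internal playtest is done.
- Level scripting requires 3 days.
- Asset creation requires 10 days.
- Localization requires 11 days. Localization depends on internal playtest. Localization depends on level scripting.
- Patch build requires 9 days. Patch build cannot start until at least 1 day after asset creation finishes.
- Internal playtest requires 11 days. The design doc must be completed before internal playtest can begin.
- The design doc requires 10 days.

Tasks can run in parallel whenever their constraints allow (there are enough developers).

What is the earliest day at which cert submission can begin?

32

Level scripting has no prerequisites, so it starts at day 0 and finishes at day 3.
Nothing blocks the design doc, so it runs from day 0 to day 10.
After the design doc (finishes day 10), internal playtest can start at day 10 and finishes at day 21.
Localization needs all of internal playtest (finishes day 21); level scripting (finishes day 3). That puts its earliest start at day 21; it finishes at 21 + 11 = day 32.
Cert submission waits on localization (finishes day 32); level scripting (finishes day 3); internal playtest (finishes day 21). The latest of these is day 32, which is the earliest cert submission can start.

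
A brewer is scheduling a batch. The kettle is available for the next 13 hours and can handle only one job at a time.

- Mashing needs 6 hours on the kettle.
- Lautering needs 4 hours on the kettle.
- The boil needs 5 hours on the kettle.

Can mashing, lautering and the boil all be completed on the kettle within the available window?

No

Running back to back, the jobs need 6 + 4 + 5 = 15 hours on the kettle.
Since 15 > 13, they cannot all fit.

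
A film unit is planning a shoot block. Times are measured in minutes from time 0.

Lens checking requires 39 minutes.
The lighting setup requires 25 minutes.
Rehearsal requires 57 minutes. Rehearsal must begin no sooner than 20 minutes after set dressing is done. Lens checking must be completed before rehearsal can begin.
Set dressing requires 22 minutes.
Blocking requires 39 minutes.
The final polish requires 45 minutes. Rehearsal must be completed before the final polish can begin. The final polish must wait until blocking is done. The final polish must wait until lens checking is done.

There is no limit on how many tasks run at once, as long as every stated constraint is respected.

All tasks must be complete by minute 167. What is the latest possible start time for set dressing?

23

The final polish must finish by minute 167; it takes 45 minutes, so it must start by 167 − 45 = minute 122.
Since the final polish (must start by minute 122) depends on it, rehearsal must finish by minute 122. Backing off its 57-minute duration gives a latest start of minute 65.
Set dressing must finish before rehearsal (must start by minute 65, minus 20-minute gap → minute 45). With a 22-minute duration, set dressing must start by 45 − 22 = minute 23.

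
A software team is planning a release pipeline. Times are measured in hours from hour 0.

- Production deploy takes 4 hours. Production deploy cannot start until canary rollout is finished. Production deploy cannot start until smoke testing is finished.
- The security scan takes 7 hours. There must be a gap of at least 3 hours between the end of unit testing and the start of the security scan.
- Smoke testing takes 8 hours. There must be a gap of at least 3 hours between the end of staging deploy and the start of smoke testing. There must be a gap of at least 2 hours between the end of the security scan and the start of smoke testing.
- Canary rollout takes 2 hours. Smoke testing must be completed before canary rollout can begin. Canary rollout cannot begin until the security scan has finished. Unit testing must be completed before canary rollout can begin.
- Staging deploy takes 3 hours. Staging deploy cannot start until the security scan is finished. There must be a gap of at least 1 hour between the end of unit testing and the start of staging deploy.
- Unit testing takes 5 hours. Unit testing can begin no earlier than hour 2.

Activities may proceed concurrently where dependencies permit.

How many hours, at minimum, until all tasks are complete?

37

Unit testing cannot begin until its own release at hour 2. It runs from hour 2 to 2 + 5 = hour 7.
The security scan cannot begin until unit testing (finishes hour 7, plus 3-hour gap → hour 10). It runs from hour 10 to 10 + 7 = hour 17.
For staging deploy: the security scan (finishes hour 17); unit testing (finishes hour 7, plus 1-hour gap → hour 8). Taking the maximum gives a start of hour 17, and it finishes at 17 + 3 = hour 20.
Smoke testing needs all of staging deploy (finishes hour 20, plus 3-hour gap → hour 23); the security scan (finishes hour 17, plus 2-hour gap → hour 19). That puts its earliest start at hour 23; it finishes at 23 + 8 = hour 31.
Canary rollout needs all of smoke testing (finishes hour 31); the security scan (finishes hour 17); unit testing (finishes hour 7). That puts its earliest start at hour 31; it finishes at 31 + 2 = hour 33.
Production deploy cannot start until canary rollout (finishes hour 33); smoke testing (finishes hour 31). The controlling bound is hour 33, so production deploy finishes at 33 + 4 = hour 37.
All tasks are finished once the last one completes. Finish times: Unit testing at 7, The security scan at 17, Staging deploy at 20, Smoke testing at 31, Canary rollout at 33, Production deploy at 37. The latest is hour 37.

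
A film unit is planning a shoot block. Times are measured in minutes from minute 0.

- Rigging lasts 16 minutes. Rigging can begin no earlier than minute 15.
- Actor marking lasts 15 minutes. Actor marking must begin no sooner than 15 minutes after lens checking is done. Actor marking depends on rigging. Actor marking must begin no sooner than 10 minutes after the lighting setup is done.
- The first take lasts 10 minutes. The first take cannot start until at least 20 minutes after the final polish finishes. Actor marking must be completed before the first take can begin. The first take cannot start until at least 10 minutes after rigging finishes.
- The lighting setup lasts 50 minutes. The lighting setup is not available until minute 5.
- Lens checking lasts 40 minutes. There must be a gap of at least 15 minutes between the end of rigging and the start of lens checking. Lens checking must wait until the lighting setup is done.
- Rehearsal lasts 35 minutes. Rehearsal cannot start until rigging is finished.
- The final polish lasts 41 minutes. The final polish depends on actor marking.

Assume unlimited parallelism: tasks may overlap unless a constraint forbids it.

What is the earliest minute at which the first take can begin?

The lighting setup waits on its own release at minute 5, so it starts at minute 5 and finishes at 5 + 50 = minute 55.
Rigging waits on its own release at minute 15, so it starts at minute 15 and finishes at 15 + 16 = minute 31.
Lens checking needs all of rigging (finishes minute 31, plus 15-minute gap → minute 46); the lighting setup (finishes minute 55). That puts its earliest start at minute 55; it finishes at 55 + 40 = minute 95.
Actor marking needs all of lens checking (finishes minute 95, plus 15-minute gap → minute 110); rigging (finishes minute 31); the lighting setup (finishes minute 55, plus 10-minute gap → minute 65). That puts its earliest start at minute 110; it finishes at 110 + 15 = minute 125.
After actor marking (finishes minute 125), the final polish can start at minute 125 and finishes at minute 166.
The first take waits on the final polish (finishes minute 166, plus 20-minute gap → minute 186); actor marking (finishes minute 125); rigging (finishes minute 31, plus 10-minute gap → minute 41). The latest of these is minute 186, which is the earliest the first take can start.

186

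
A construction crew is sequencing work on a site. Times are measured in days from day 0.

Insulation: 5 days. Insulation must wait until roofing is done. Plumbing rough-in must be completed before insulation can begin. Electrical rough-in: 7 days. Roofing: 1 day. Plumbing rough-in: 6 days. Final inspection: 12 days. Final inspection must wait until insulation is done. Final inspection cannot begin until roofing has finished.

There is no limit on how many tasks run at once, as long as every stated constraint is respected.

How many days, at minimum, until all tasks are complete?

23

Electrical rough-in can start immediately at day 0; it finishes at day 7.
Nothing blocks plumbing rough-in, so it runs from day 0 to day 6.
Roofing can start immediately at day 0; it finishes at day 1.
Insulation has to wait for roofing (finishes day 1); plumbing rough-in (finishes day 6). The latest of these is day 6, so insulation runs day 6 to 6 + 5 = day 11.
Final inspection needs all of insulation (finishes day 11); roofing (finishes day 1). That puts its earliest start at day 11; it finishes at 11 + 12 = day 23.
All tasks are finished once the last one completes. Finish times: Roofing at 1, Plumbing rough-in at 6, Electrical rough-in at 7, Insulation at 11, Final inspection at 23. The latest is day 23.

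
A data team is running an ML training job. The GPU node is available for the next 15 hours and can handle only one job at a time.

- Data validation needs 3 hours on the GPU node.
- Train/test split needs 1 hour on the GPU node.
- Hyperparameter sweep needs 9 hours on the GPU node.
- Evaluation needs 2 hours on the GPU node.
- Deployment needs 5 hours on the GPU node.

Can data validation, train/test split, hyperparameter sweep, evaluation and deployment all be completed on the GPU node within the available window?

No

Running back to back, the jobs need 3 + 1 + 9 + 2 + 5 = 20 hours on the GPU node.
Since 20 > 15, they cannot all fit.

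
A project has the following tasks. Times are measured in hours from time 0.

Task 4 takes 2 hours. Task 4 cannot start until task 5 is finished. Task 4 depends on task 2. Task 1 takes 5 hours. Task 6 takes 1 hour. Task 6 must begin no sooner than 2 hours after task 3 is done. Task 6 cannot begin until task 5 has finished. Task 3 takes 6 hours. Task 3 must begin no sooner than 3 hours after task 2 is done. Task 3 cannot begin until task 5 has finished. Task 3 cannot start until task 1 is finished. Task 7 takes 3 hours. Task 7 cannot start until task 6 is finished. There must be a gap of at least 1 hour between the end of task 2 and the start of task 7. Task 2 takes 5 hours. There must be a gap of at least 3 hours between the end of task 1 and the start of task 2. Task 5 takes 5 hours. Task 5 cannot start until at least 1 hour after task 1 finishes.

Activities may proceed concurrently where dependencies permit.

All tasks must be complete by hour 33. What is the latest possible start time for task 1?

5

Task 7 has no dependents, so it just needs to finish by hour 33. Starting by 33 − 3 = hour 30 achieves that.
Since task 7 (must start by hour 30) depends on it, task 6 must finish by hour 30. Backing off its 1-hour duration gives a latest start of hour 29.
Task 3 has to be done before task 6 (must start by hour 29, minus 2-hour gap → hour 27). That means finishing by hour 27, i.e. starting by 27 − 6 = hour 21.
Task 4 must finish by hour 33; it takes 2 hours, so it must start by 33 − 2 = hour 31.
For task 2: task 3 (must start by hour 21, minus 3-hour gap → hour 18); task 4 (must start by hour 31); task 7 (must start by hour 30, minus 1-hour gap → hour 29). The most restrictive is hour 18; with a 5-hour duration, task 2 must start by hour 13.
Task 5 must finish in time for task 3 (must start by hour 21); task 4 (must start by hour 31); task 6 (must start by hour 29). The tightest is hour 21, so task 5 must start by 21 − 5 = hour 16.
Task 1 must finish in time for task 2 (must start by hour 13, minus 3-hour gap → hour 10); task 3 (must start by hour 21); task 5 (must start by hour 16, minus 1-hour gap → hour 15). The tightest is hour 10, so task 1 must start by 10 − 5 = hour 5.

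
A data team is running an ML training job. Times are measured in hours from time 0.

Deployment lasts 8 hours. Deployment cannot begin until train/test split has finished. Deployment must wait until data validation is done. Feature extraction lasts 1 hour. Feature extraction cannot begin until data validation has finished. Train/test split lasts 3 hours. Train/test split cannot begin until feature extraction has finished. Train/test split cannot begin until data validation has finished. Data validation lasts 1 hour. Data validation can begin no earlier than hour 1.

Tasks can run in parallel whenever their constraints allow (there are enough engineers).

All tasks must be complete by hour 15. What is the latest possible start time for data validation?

2

To finish by hour 15, deployment (duration 8) must start no later than hour 7.
Since deployment (must start by hour 7) depends on it, train/test split must finish by hour 7. Backing off its 3-hour duration gives a latest start of hour 4.
Feature extraction has to be done before train/test split (must start by hour 4). That means finishing by hour 4, i.e. starting by 4 − 1 = hour 3.
Data validation feeds feature extraction (must start by hour 3); train/test split (must start by hour 4); deployment (must start by hour 7). Taking the minimum, data validation must finish by hour 3 and start by 3 − 1 = hour 2.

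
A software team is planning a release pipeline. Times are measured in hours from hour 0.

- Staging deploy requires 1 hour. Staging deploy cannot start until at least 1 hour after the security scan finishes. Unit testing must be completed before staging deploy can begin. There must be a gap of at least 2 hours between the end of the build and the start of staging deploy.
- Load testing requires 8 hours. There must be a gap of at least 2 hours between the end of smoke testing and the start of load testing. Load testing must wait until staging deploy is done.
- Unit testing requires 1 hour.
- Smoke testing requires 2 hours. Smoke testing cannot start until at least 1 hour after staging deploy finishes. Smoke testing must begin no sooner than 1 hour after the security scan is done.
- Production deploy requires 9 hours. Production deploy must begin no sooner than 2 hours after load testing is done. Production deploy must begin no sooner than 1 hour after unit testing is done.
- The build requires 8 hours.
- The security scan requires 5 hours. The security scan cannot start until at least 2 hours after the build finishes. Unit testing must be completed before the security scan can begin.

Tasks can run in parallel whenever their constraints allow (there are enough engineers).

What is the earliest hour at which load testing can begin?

22

Nothing blocks unit testing, so it runs from hour 0 to hour 1.
Nothing blocks the build, so it runs from hour 0 to hour 8.
For the security scan: the build (finishes hour 8, plus 2-hour gap → hour 10); unit testing (finishes hour 1). Taking the maximum gives a start of hour 10, and it finishes at 10 + 5 = hour 15.
Staging deploy needs all of the security scan (finishes hour 15, plus 1-hour gap → hour 16); unit testing (finishes hour 1); the build (finishes hour 8, plus 2-hour gap → hour 10). That puts its earliest start at hour 16; it finishes at 16 + 1 = hour 17.
Smoke testing has to wait for staging deploy (finishes hour 17, plus 1-hour gap → hour 18); the security scan (finishes hour 15, plus 1-hour gap → hour 16). The latest of these is hour 18, so smoke testing runs hour 18 to 18 + 2 = hour 20.
Load testing waits on smoke testing (finishes hour 20, plus 2-hour gap → hour 22); staging deploy (finishes hour 17). The latest of these is hour 22, which is the earliest load testing can start.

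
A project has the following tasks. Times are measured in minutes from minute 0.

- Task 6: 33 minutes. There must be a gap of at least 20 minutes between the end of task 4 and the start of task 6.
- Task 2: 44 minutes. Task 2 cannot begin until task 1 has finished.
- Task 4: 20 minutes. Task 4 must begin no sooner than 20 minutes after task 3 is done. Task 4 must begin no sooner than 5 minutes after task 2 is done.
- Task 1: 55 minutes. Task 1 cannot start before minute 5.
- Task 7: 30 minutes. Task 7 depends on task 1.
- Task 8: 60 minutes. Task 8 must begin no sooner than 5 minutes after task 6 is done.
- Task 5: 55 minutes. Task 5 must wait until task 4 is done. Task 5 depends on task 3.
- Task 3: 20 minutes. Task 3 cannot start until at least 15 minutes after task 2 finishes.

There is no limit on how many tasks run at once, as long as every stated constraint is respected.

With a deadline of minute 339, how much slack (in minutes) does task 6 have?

42

Task 1 cannot begin until its own release at minute 5. It runs from minute 5 to 5 + 55 = minute 60.
Task 2 waits on task 1 (finishes minute 60), so it starts at minute 60 and finishes at 60 + 44 = minute 104.
Task 3 cannot begin until task 2 (finishes minute 104, plus 15-minute gap → minute 119). It runs from minute 119 to 119 + 20 = minute 139.
Task 4 has to wait for task 3 (finishes minute 139, plus 20-minute gap → minute 159); task 2 (finishes minute 104, plus 5-minute gap → minute 109). The latest of these is minute 159, so task 4 runs minute 159 to 159 + 20 = minute 179.
Task 6 waits on task 4 (finishes minute 179, plus 20-minute gap → minute 199), so it starts at minute 199 and finishes at 199 + 33 = minute 232.

Working backward from the deadline:
To finish by minute 339, task 8 (duration 60) must start no later than minute 279.
Task 6 has to be done before task 8 (must start by minute 279, minus 5-minute gap → minute 274). That means finishing by minute 274, i.e. starting by 274 − 33 = minute 241.
So task 6 can start as early as minute 199 and as late as minute 241, giving 241 − 199 = 42 minutes of slack.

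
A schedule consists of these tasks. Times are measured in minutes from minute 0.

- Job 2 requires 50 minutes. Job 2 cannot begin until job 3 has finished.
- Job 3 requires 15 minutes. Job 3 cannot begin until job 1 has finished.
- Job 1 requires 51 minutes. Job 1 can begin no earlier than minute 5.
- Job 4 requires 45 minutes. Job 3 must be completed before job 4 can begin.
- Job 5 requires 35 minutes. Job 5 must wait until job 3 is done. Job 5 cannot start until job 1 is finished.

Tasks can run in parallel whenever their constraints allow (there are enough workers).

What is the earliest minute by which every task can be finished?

Job 1 waits on its own release at minute 5, so it starts at minute 5 and finishes at 5 + 51 = minute 56.
Job 3 cannot begin until job 1 (finishes minute 56). It runs from minute 56 to 56 + 15 = minute 71.
Job 5 cannot start until job 3 (finishes minute 71); job 1 (finishes minute 56). The controlling bound is minute 71, so job 5 finishes at 71 + 35 = minute 106.
Job 4 cannot begin until job 3 (finishes minute 71). It runs from minute 71 to 71 + 45 = minute 116.
Job 2 cannot begin until job 3 (finishes minute 71). It runs from minute 71 to 71 + 50 = minute 121.
All tasks are finished once the last one completes. Finish times: Job 1 at 56, Job 2 at 121, Job 3 at 71, Job 4 at 116, Job 5 at 106. The latest is minute 121.

121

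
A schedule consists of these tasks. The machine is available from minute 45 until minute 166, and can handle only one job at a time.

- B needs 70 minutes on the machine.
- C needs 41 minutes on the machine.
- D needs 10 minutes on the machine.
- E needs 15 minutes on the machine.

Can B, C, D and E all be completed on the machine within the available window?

No

The machine window is 166 − 45 = 121 minutes.
Running back to back, the jobs need 70 + 41 + 10 + 15 = 136 minutes on the machine.
Since 136 > 121, they cannot all fit.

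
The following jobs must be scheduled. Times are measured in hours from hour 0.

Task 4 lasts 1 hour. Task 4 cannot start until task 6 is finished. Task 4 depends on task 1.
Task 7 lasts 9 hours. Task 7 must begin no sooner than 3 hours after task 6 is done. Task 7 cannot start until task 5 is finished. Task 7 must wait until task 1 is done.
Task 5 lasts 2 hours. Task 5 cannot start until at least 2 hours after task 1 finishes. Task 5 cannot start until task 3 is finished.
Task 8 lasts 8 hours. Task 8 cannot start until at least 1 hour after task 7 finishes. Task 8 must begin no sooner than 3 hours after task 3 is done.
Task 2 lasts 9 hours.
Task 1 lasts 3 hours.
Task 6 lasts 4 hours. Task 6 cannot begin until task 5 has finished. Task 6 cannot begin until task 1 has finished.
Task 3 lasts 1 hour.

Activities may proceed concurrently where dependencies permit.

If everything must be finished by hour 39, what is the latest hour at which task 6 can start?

14

Task 4 has no dependents, so it just needs to finish by hour 39. Starting by 39 − 1 = hour 38 achieves that.
To finish by hour 39, task 8 (duration 8) must start no later than hour 31.
Task 7 has to be done before task 8 (must start by hour 31, minus 1-hour gap → hour 30). That means finishing by hour 30, i.e. starting by 30 − 9 = hour 21.
Task 6 has several dependents: task 4 (must start by hour 38); task 7 (must start by hour 21, minus 3-hour gap → hour 18). The earliest of those limits is hour 18, so task 6 must start by 18 − 4 = hour 14.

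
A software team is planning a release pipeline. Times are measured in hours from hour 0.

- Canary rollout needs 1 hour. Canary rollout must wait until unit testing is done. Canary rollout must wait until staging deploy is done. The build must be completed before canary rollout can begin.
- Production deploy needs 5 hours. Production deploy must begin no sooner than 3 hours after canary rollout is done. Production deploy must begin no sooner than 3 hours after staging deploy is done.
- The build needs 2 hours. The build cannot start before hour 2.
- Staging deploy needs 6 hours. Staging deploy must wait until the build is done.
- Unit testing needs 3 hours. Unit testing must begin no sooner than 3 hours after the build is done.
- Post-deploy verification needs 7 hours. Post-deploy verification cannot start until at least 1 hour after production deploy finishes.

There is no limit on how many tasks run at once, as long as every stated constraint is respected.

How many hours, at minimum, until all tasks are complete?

The build cannot begin until its own release at hour 2. It runs from hour 2 to 2 + 2 = hour 4.
After the build (finishes hour 4), staging deploy can start at hour 4 and finishes at hour 10.
After the build (finishes hour 4, plus 3-hour gap → hour 7), unit testing can start at hour 7 and finishes at hour 10.
For canary rollout: unit testing (finishes hour 10); staging deploy (finishes hour 10); the build (finishes hour 4). Taking the maximum gives a start of hour 10, and it finishes at 10 + 1 = hour 11.
Production deploy cannot start until canary rollout (finishes hour 11, plus 3-hour gap → hour 14); staging deploy (finishes hour 10, plus 3-hour gap → hour 13). The controlling bound is hour 14, so production deploy finishes at 14 + 5 = hour 19.
Post-deploy verification cannot begin until production deploy (finishes hour 19, plus 1-hour gap → hour 20). It runs from hour 20 to 20 + 7 = hour 27.
All tasks are finished once the last one completes. Finish times: The build at 4, Unit testing at 10, Staging deploy at 10, Canary rollout at 11, Production deploy at 19, Post-deploy verification at 27. The latest is hour 27.

27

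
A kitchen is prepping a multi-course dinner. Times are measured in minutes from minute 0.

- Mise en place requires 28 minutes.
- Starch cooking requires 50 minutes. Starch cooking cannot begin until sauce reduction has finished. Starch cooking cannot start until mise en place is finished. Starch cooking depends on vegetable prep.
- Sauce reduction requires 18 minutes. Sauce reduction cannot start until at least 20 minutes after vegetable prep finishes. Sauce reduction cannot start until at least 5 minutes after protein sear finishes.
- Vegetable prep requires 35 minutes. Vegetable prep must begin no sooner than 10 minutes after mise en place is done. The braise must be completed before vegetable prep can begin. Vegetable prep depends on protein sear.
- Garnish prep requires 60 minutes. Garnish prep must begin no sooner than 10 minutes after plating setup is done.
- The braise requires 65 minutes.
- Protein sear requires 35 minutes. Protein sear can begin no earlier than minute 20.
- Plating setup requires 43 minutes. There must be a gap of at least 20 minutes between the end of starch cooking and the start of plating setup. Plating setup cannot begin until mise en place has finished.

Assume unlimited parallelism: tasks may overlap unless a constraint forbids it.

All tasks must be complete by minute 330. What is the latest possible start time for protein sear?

39

Garnish prep has no dependents, so it just needs to finish by minute 330. Starting by 330 − 60 = minute 270 achieves that.
Plating setup must finish before garnish prep (must start by minute 270, minus 10-minute gap → minute 260). With a 43-minute duration, plating setup must start by 260 − 43 = minute 217.
Starch cooking must finish before plating setup (must start by minute 217, minus 20-minute gap → minute 197). With a 50-minute duration, starch cooking must start by 197 − 50 = minute 147.
Sauce reduction has to be done before starch cooking (must start by minute 147). That means finishing by minute 147, i.e. starting by 147 − 18 = minute 129.
Vegetable prep has several dependents: sauce reduction (must start by minute 129, minus 20-minute gap → minute 109); starch cooking (must start by minute 147). The earliest of those limits is minute 109, so vegetable prep must start by 109 − 35 = minute 74.
Protein sear feeds vegetable prep (must start by minute 74); sauce reduction (must start by minute 129, minus 5-minute gap → minute 124). Taking the minimum, protein sear must finish by minute 74 and start by 74 − 35 = minute 39.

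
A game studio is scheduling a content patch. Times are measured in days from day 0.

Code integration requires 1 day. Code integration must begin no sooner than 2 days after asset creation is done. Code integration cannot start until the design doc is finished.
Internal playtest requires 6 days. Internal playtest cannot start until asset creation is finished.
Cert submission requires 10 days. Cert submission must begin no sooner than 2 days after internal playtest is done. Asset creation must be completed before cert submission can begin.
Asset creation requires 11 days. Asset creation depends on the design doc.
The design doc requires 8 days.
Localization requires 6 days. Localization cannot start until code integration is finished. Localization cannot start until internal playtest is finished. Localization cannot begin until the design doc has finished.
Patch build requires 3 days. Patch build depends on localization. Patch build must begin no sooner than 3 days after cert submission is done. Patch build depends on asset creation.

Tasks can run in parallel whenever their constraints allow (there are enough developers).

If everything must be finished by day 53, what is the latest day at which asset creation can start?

18

Patch build must finish by day 53; it takes 3 days, so it must start by 53 − 3 = day 50.
Localization has to be done before patch build (must start by day 50). That means finishing by day 50, i.e. starting by 50 − 6 = day 44.
Code integration feeds into localization (must start by day 44); so code integration must finish by day 44 and therefore start by day 43.
Cert submission has to be done before patch build (must start by day 50, minus 3-day gap → day 47). That means finishing by day 47, i.e. starting by 47 − 10 = day 37.
For internal playtest: localization (must start by day 44); cert submission (must start by day 37, minus 2-day gap → day 35). The most restrictive is day 35; with a 6-day duration, internal playtest must start by day 29.
Asset creation has several dependents: code integration (must start by day 43, minus 2-day gap → day 41); internal playtest (must start by day 29); cert submission (must start by day 37); patch build (must start by day 50). The earliest of those limits is day 29, so asset creation must start by 29 − 11 = day 18.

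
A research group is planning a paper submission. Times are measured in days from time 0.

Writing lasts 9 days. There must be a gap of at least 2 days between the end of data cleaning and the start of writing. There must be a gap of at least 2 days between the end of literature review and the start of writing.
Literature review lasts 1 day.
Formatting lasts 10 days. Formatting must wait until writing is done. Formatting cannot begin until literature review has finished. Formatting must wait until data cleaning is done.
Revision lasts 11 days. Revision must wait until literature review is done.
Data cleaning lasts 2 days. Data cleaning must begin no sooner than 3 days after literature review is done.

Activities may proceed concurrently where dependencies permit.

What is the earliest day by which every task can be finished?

Literature review has no prerequisites, so it starts at day 0 and finishes at day 1.
Revision waits on literature review (finishes day 1), so it starts at day 1 and finishes at 1 + 11 = day 12.
Data cleaning cannot begin until literature review (finishes day 1, plus 3-day gap → day 4). It runs from day 4 to 4 + 2 = day 6.
Writing has to wait for data cleaning (finishes day 6, plus 2-day gap → day 8); literature review (finishes day 1, plus 2-day gap → day 3). The latest of these is day 8, so writing runs day 8 to 8 + 9 = day 17.
For formatting: writing (finishes day 17); literature review (finishes day 1); data cleaning (finishes day 6). Taking the maximum gives a start of day 17, and it finishes at 17 + 10 = day 27.
All tasks are finished once the last one completes. Finish times: Literature review at 1, Data cleaning at 6, Writing at 17, Revision at 12, Formatting at 27. The latest is day 27.

27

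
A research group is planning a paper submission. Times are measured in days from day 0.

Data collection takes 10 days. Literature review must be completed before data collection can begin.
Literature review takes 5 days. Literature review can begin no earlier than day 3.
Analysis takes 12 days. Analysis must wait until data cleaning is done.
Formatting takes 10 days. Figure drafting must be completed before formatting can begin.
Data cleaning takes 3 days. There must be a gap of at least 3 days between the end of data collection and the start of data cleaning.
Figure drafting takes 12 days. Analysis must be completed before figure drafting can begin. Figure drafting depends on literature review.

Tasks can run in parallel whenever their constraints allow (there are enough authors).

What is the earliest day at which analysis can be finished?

36

After its own release at day 3, literature review can start at day 3 and finishes at day 8.
After literature review (finishes day 8), data collection can start at day 8 and finishes at day 18.
After data collection (finishes day 18, plus 3-day gap → day 21), data cleaning can start at day 21 and finishes at day 24.
After data cleaning (finishes day 24), analysis can start at day 24 and finishes at day 36.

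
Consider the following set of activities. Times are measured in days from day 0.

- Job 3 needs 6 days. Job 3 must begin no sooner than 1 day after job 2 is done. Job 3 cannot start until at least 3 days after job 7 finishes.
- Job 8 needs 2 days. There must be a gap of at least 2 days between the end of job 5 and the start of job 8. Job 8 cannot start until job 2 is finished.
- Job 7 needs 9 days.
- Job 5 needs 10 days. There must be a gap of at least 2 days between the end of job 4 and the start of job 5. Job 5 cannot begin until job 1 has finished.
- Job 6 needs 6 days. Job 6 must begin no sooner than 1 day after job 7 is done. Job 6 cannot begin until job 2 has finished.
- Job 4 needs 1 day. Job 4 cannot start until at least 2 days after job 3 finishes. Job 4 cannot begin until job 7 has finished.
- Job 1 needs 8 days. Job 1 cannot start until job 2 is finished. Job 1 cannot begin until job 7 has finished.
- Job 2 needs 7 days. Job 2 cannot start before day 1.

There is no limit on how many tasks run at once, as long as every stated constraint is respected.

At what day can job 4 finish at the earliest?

21

Job 7 can start immediately at day 0; it finishes at day 9.
After its own release at day 1, job 2 can start at day 1 and finishes at day 8.
For job 3: job 2 (finishes day 8, plus 1-day gap → day 9); job 7 (finishes day 9, plus 3-day gap → day 12). Taking the maximum gives a start of day 12, and it finishes at 12 + 6 = day 18.
Job 4 has to wait for job 3 (finishes day 18, plus 2-day gap → day 20); job 7 (finishes day 9). The latest of these is day 20, so job 4 runs day 20 to 20 + 1 = day 21.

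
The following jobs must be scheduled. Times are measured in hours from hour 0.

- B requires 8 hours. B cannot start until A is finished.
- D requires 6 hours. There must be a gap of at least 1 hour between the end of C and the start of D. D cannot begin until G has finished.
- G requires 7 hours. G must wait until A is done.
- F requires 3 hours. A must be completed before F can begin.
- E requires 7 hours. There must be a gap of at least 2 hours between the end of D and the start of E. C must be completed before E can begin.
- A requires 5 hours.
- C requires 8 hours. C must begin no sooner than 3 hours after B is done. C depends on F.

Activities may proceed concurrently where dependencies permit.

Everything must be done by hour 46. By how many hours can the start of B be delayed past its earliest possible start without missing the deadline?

Nothing blocks A, so it runs from hour 0 to hour 5.
After A (finishes hour 5), B can start at hour 5 and finishes at hour 13.

Working backward from the deadline:
E must finish by hour 46; it takes 7 hours, so it must start by 46 − 7 = hour 39.
Since E (must start by hour 39, minus 2-hour gap → hour 37) depends on it, D must finish by hour 37. Backing off its 6-hour duration gives a latest start of hour 31.
C must finish in time for D (must start by hour 31, minus 1-hour gap → hour 30); E (must start by hour 39). The tightest is hour 30, so C must start by 30 − 8 = hour 22.
B feeds into C (must start by hour 22, minus 3-hour gap → hour 19); so B must finish by hour 19 and therefore start by hour 11.
So B can start as early as hour 5 and as late as hour 11, giving 11 − 5 = 6 hours of slack.

6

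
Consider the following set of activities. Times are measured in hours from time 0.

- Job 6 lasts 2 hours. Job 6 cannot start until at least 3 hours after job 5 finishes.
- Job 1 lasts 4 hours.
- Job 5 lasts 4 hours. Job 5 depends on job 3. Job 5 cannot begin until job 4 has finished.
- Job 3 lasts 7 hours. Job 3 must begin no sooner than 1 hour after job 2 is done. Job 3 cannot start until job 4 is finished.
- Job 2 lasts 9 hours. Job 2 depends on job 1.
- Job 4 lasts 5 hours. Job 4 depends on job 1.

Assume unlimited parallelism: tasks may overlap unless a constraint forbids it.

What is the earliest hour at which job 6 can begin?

Nothing blocks job 1, so it runs from hour 0 to hour 4.
After job 1 (finishes hour 4), job 4 can start at hour 4 and finishes at hour 9.
Job 2 waits on job 1 (finishes hour 4), so it starts at hour 4 and finishes at 4 + 9 = hour 13.
Job 3 cannot start until job 2 (finishes hour 13, plus 1-hour gap → hour 14); job 4 (finishes hour 9). The controlling bound is hour 14, so job 3 finishes at 14 + 7 = hour 21.
Job 5 needs all of job 3 (finishes hour 21); job 4 (finishes hour 9). That puts its earliest start at hour 21; it finishes at 21 + 4 = hour 25.
Job 6 waits on job 5 (finishes hour 25, plus 3-hour gap → hour 28), so the earliest it can start is hour 28.

28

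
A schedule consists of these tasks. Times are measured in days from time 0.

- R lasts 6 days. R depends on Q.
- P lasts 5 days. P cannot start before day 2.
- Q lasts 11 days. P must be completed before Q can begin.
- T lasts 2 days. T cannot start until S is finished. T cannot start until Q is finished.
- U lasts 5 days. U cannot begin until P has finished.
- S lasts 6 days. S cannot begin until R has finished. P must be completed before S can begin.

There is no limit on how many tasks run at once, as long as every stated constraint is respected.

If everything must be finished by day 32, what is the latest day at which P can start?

2

To finish by day 32, T (duration 2) must start no later than day 30.
S must finish before T (must start by day 30). With a 6-day duration, S must start by 30 − 6 = day 24.
R has to be done before S (must start by day 24). That means finishing by day 24, i.e. starting by 24 − 6 = day 18.
Q must finish in time for R (must start by day 18); T (must start by day 30). The tightest is day 18, so Q must start by 18 − 11 = day 7.
To finish by day 32, U (duration 5) must start no later than day 27.
For P: Q (must start by day 7); S (must start by day 24); U (must start by day 27). The most restrictive is day 7; with a 5-day duration, P must start by day 2.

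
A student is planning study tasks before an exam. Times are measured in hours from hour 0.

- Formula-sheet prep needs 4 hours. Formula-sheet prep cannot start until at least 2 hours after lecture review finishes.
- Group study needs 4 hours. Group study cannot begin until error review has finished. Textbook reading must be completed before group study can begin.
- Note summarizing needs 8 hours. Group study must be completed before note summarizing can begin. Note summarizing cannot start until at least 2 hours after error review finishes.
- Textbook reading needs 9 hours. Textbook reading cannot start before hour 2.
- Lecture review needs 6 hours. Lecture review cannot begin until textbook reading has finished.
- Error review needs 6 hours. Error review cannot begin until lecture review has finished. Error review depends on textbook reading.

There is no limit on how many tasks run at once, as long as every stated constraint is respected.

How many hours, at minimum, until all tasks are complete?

Textbook reading cannot begin until its own release at hour 2. It runs from hour 2 to 2 + 9 = hour 11.
Lecture review waits on textbook reading (finishes hour 11), so it starts at hour 11 and finishes at 11 + 6 = hour 17.
After lecture review (finishes hour 17, plus 2-hour gap → hour 19), formula-sheet prep can start at hour 19 and finishes at hour 23.
For error review: lecture review (finishes hour 17); textbook reading (finishes hour 11). Taking the maximum gives a start of hour 17, and it finishes at 17 + 6 = hour 23.
For group study: error review (finishes hour 23); textbook reading (finishes hour 11). Taking the maximum gives a start of hour 23, and it finishes at 23 + 4 = hour 27.
Note summarizing cannot start until group study (finishes hour 27); error review (finishes hour 23, plus 2-hour gap → hour 25). The controlling bound is hour 27, so note summarizing finishes at 27 + 8 = hour 35.
All tasks are finished once the last one completes. Finish times: Textbook reading at 11, Lecture review at 17, Error review at 23, Group study at 27, Note summarizing at 35, Formula-sheet prep at 23. The latest is hour 35.

35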